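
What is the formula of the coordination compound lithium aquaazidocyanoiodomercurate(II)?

Li[Hg(CN)(H2O)I(N3)]

Ligands: 1 iodo (I, -1), 1 aqua (H2O, neutral), 1 cyano (CN, -1), 1 azido (N3, -1). Ligand charge sum = -3.
Charge balance with lithium (+1) requires 1 complex ion per 1 lithium.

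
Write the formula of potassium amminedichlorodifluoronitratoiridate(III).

K2[IrCl2F2(NH3)(NO3)]

Ligands: 1 nitrato (NO3, -1), 1 ammine (NH3, neutral), 2 fluoro (F, -1), 2 chloro (Cl, -1). Ligand charge sum = -5.
Charge balance with potassium (+1) requires 1 complex ion per 2 potassium.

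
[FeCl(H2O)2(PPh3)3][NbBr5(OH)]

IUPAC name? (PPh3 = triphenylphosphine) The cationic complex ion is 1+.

diaquachlorotris(triphenylphosphine)iron(II) pentabromohydroxoniobate(V)

Both ions are complex: the cation is named first with the plain metal name, the anion second with the -ate form; each ion's ligands are alphabetised independently.
The complex cation is given as 1+; its ligand charges sum to -1, so Fe = +2.
A 1:1 salt means the anion carries the equal and opposite charge, 1−.
Anion: ligand charges sum to -6; for the ion to be 1−, Nb = +5.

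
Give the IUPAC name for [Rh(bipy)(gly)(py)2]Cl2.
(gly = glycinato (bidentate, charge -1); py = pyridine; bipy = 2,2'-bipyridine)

The 2 chloride counter-ions carry a total charge of -2, so each complex ion is 2+.
Ligand charges: 1×glycinato (-1 each), 2×pyridine (neutral), 1×2,2'-bipyridine (neutral); total -1. So Rh + (-1) = 2+, giving Rh = +3.
Ligands are named alphabetically: bipyridine before glycinato before pyridine.

(2,2'-bipyridine)(glycinato)bis(pyridine)rhodium(III) chloride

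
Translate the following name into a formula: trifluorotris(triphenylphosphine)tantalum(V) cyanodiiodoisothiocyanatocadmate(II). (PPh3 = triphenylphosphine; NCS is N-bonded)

[TaF3(PPh3)3][Cd(CN)I2(NCS)]

Cation [Ta…]: ligand charges -3, Ta(V) ⇒ ion charge 2+.
Anion [Cd…]: ligand charges -4, Cd(II) ⇒ ion charge 2−.
One 2+ cation balances one 2− anion.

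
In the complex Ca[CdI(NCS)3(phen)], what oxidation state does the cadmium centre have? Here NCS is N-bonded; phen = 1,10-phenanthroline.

1 calcium outside the brackets (+2 each) → the complex ion is 2−.
Ligand charges: 3×NCS = -3; 1×phen neutral; 1×I = -1; sum -4.
Cd + (-4) = 2− ⇒ Cd is +2.

+2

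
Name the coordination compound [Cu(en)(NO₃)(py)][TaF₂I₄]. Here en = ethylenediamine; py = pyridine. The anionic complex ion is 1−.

Both ions are complex: the cation is named first with the plain metal name, the anion second with the -ate form; each ion's ligands are alphabetised independently.
The complex anion is given as 1−; its ligand charges sum to -6, so Ta = +5.
A 1:1 salt means the cation carries the equal and opposite charge, 1+.
Cation: ligand charges sum to -1; for the ion to be 1+, Cu = +2.

(ethylenediamine)nitrato(pyridine)copper(II) difluorotetraiodotantalate(V)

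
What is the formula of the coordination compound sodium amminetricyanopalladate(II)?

Na[Pd(CN)3(NH3)]

Ligands: 1 ammine (NH3, neutral), 3 cyano (CN, -1). Ligand charge sum = -3.
With Pd in oxidation state +2, the complex ion is [Pd...]^1−.
Charge balance with sodium (+1) requires 1 complex ion per 1 sodium.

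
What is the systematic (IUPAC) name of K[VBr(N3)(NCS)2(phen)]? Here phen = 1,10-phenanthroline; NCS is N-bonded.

The 1 potassium counter-ion carries a total charge of +1, so each complex ion is 1−.
Ligand charges: 1×1,10-phenanthroline (neutral), 1×azido (-1 each), 2×isothiocyanato (-1 each), 1×bromo (-1 each); total -4. So V + (-4) = 1−, giving V = +3.
Ligands are named alphabetically: azido before bromo before isothiocyanato before phenanthroline.
The complex ion is anionic, so vanadium takes the -ate form vanadate(III).

potassium azidobromodiisothiocyanato(1,10-phenanthroline)vanadate(III)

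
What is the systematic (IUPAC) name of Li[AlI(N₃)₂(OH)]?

The 1 lithium counter-ion carries a total charge of +1, so each complex ion is 1−.
Ligand charges: 1×iodo (-1 each), 1×hydroxo (-1 each), 2×azido (-1 each); total -4. So Al + (-4) = 1−, giving Al = +3.
Ligands are named alphabetically: azido before hydroxo before iodo.
The complex ion is anionic, so aluminium takes the -ate form aluminate(III).

lithium diazidohydroxoiodoaluminate(III)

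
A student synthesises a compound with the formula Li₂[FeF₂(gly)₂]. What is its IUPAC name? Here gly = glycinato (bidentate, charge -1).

lithium difluorobis(glycinato)ferrate(II)

The 2 lithium counter-ions carry a total charge of +2, so each complex ion is 2−.
Ligand charges: 2×glycinato (-1 each), 2×fluoro (-1 each); total -4. So Fe + (-4) = 2−, giving Fe = +2.
Ligands are named alphabetically: fluoro before glycinato.
The complex ion is anionic, so iron takes the -ate form ferrate(II).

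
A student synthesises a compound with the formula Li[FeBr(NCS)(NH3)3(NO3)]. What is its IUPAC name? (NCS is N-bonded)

lithium triamminebromoisothiocyanatonitratoferrate(II)

The 1 lithium counter-ion carries a total charge of +1, so each complex ion is 1−.
Ligand charges: 1×isothiocyanato (-1 each), 1×bromo (-1 each), 1×nitrato (-1 each), 3×ammine (neutral); total -3. So Fe + (-3) = 1−, giving Fe = +2.
The complex ion is anionic, so iron takes the -ate form ferrate(II).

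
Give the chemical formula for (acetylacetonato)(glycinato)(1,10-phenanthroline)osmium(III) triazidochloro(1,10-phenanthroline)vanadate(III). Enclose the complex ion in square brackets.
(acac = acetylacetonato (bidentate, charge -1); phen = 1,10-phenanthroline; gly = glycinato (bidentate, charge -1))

Cation [Os…]: ligand charges -2, Os(III) ⇒ ion charge 1+.
Anion [V…]: ligand charges -4, V(III) ⇒ ion charge 1−.
One 1+ cation balances one 1− anion.

[Os(acac)(gly)(phen)][VCl(N3)3(phen)]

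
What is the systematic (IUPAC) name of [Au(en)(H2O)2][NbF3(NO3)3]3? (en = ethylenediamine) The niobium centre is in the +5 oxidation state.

diaqua(ethylenediamine)gold(III) trifluorotrinitratoniobate(V)

Nb is given as +5; the anion's ligand charges sum to -6, so the complex anion is 1−.
With 3 anions per cation, the cation must be 3×1 = 3+.
Cation: ligand charges sum to 0; for the ion to be 3+, Au = +3.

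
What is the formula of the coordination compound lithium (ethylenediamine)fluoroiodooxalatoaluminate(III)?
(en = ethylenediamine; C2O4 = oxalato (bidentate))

Ligands: 1 ethylenediamine (en, neutral), 1 iodo (I, -1), 1 fluoro (F, -1), 1 oxalato (C2O4, -2). Ligand charge sum = -4.
With Al in oxidation state +3, the complex ion is [Al...]^1−.
Charge balance with lithium (+1) requires 1 complex ion per 1 lithium.

Li[Al(C2O4)(en)FI]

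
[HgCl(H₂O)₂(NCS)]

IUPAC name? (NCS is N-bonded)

There is no counter-ion, so the complex is neutral overall.
Ligand charges: 1×isothiocyanato (-1 each), 2×aqua (neutral), 1×chloro (-1 each); total -2. So Hg + (-2) = 0, giving Hg = +2.
Ligands are named alphabetically: aqua before chloro before isothiocyanato.

diaquachloroisothiocyanatomercury(II)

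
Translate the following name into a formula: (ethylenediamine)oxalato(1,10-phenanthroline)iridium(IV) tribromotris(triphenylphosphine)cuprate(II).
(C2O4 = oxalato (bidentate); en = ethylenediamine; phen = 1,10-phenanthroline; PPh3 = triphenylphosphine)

[Ir(C2O4)(en)(phen)][CuBr3(PPh3)3]2

Cation [Ir…]: ligand charges -2, Ir(IV) ⇒ ion charge 2+.
Anion [Cu…]: ligand charges -3, Cu(II) ⇒ ion charge 1−.
One 2+ cation requires 2 of the 1− anion.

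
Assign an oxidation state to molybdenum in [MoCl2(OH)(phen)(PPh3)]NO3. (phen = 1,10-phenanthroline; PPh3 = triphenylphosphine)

+4

1 nitrate outside the brackets (-1 each) → the complex ion is 1+.
Ligand charges: 1×phen neutral; 2×Cl = -2; 1×OH = -1; 1×PPh3 neutral; sum -3.
Mo + (-3) = 1+ ⇒ Mo is +4.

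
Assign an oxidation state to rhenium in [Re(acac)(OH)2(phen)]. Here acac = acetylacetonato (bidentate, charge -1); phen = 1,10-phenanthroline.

+3

No counter-ion: the bracketed complex is neutral.
Ligand charges: 1×acac = -1; 1×phen neutral; 2×OH = -2; sum -3.
Re + (-3) = 0 ⇒ Re is +3.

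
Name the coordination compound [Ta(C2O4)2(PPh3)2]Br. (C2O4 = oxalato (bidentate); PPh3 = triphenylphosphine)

The 1 bromide counter-ion carries a total charge of -1, so each complex ion is 1+.
Ligand charges: 2×oxalato (-2 each), 2×triphenylphosphine (neutral); total -4. So Ta + (-4) = 1+, giving Ta = +5.
Ligands are named alphabetically: oxalato before triphenylphosphine.

dioxalatobis(triphenylphosphine)tantalum(V) bromide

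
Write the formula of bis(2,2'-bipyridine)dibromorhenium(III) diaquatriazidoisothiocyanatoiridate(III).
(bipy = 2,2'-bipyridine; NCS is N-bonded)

Cation [Re…]: ligand charges -2, Re(III) ⇒ ion charge 1+.
Anion [Ir…]: ligand charges -4, Ir(III) ⇒ ion charge 1−.
One 1+ cation balances one 1− anion.

[Re(bipy)2Br2][Ir(H2O)2(N3)3(NCS)]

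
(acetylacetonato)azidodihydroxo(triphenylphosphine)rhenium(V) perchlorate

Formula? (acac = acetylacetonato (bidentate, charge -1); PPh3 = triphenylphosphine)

[Re(acac)(N3)(OH)2(PPh3)]ClO4

Ligands: 1 azido (N3, -1), 1 acetylacetonato (acac, -1), 1 triphenylphosphine (PPh3, neutral), 2 hydroxo (OH, -1). Ligand charge sum = -4.
With Re in oxidation state +5, the complex ion is [Re...]^1+.
Charge balance with perchlorate (-1) requires 1 complex ion per 1 perchlorate.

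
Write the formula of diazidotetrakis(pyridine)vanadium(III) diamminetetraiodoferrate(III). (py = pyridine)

Cation [V…]: ligand charges -2, V(III) ⇒ ion charge 1+.
Anion [Fe…]: ligand charges -4, Fe(III) ⇒ ion charge 1−.
One 1+ cation balances one 1− anion.

[V(N3)2(py)4][FeI4(NH3)2]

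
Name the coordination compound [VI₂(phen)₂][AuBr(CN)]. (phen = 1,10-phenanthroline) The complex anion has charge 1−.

diiodobis(1,10-phenanthroline)vanadium(III) bromocyanoaurate(I)

Both ions are complex: the cation is named first with the plain metal name, the anion second with the -ate form; each ion's ligands are alphabetised independently.
The complex anion is given as 1−; its ligand charges sum to -2, so Au = +1.
A 1:1 salt means the cation carries the equal and opposite charge, 1+.
Cation: ligand charges sum to -2; for the ion to be 1+, V = +3.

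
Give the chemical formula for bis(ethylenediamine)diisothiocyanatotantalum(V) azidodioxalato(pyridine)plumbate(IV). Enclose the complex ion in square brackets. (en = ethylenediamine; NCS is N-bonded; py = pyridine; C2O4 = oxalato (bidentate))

[Ta(en)2(NCS)2][Pb(C2O4)2(N3)(py)]3

Cation [Ta…]: ligand charges -2, Ta(V) ⇒ ion charge 3+.
Anion [Pb…]: ligand charges -5, Pb(IV) ⇒ ion charge 1−.
One 3+ cation requires 3 of the 1− anion.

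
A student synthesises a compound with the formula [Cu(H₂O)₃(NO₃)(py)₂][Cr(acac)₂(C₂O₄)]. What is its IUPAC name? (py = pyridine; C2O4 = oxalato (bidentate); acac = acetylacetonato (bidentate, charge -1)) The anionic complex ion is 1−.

The complex anion is given as 1−; its ligand charges sum to -4, so Cr = +3.
A 1:1 salt means the cation carries the equal and opposite charge, 1+.
Cation: ligand charges sum to -1; for the ion to be 1+, Cu = +2.

triaquanitratobis(pyridine)copper(II) bis(acetylacetonato)oxalatochromate(III)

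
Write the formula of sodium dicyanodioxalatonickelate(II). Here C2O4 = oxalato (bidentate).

Na4[Ni(C2O4)2(CN)2]

Ligands: 2 cyano (CN, -1), 2 oxalato (C2O4, -2). Ligand charge sum = -6.
With Ni in oxidation state +2, the complex ion is [Ni...]^4−.
Charge balance with sodium (+1) requires 1 complex ion per 4 sodium.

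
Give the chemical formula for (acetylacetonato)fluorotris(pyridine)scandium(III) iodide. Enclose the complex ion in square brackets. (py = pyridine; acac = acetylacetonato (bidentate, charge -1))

[Sc(acac)F(py)3]I

Ligands: 1 fluoro (F, -1), 3 pyridine (py, neutral), 1 acetylacetonato (acac, -1). Ligand charge sum = -2.
With Sc in oxidation state +3, the complex ion is [Sc...]^1+.
Charge balance with iodide (-1) requires 1 complex ion per 1 iodide.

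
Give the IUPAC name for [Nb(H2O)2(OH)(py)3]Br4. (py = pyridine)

diaquahydroxotris(pyridine)niobium(V) bromide

The 4 bromide counter-ions carry a total charge of -4, so each complex ion is 4+.
Ligand charges: 3×pyridine (neutral), 1×hydroxo (-1 each), 2×aqua (neutral); total -1. So Nb + (-1) = 4+, giving Nb = +5.
Ligands are named alphabetically: aqua before hydroxo before pyridine.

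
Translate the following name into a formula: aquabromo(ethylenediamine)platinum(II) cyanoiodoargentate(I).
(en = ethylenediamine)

Cation [Pt…]: ligand charges -1, Pt(II) ⇒ ion charge 1+.
Anion [Ag…]: ligand charges -2, Ag(I) ⇒ ion charge 1−.

[PtBr(en)(H2O)][Ag(CN)I]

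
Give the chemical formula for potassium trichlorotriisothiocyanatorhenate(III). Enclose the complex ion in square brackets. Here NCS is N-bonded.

K3[ReCl3(NCS)3]

Ligands: 3 isothiocyanato (NCS, -1), 3 chloro (Cl, -1). Ligand charge sum = -6.
Charge balance with potassium (+1) requires 1 complex ion per 3 potassium.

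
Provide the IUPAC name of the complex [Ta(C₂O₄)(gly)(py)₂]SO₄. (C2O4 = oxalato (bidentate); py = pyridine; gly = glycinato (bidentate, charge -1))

(glycinato)oxalatobis(pyridine)tantalum(V) sulfate

The 1 sulfate counter-ion carries a total charge of -2, so each complex ion is 2+.
Ligand charges: 1×oxalato (-2 each), 2×pyridine (neutral), 1×glycinato (-1 each); total -3. So Ta + (-3) = 2+, giving Ta = +5.
Ligands are named alphabetically: glycinato before oxalato before pyridine.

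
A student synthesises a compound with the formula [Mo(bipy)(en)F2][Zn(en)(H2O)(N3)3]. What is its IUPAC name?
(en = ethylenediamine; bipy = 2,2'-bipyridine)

(2,2'-bipyridine)(ethylenediamine)difluoromolybdenum(III) aquatriazido(ethylenediamine)zincate(II)

Zinc is always +2 in its complexes; the anion's ligand charges sum to -3, so the complex anion is 1−.
A 1:1 salt means the cation carries the equal and opposite charge, 1+.
Cation: ligand charges sum to -2; for the ion to be 1+, Mo = +3.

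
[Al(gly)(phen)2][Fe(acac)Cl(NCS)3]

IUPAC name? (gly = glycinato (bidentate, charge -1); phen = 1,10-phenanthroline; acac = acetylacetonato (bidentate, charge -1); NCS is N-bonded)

(glycinato)bis(1,10-phenanthroline)aluminium(III) (acetylacetonato)chlorotriisothiocyanatoferrate(III)

Both ions are complex: the cation is named first with the plain metal name, the anion second with the -ate form; each ion's ligands are alphabetised independently.
Aluminium is always +3 in its complexes; the cation's ligand charges sum to -1, so the complex cation is 2+.
A 1:1 salt means the anion carries the equal and opposite charge, 2−.
Anion: ligand charges sum to -5; for the ion to be 2−, Fe = +3.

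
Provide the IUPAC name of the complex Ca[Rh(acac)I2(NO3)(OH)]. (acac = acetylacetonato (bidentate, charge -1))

calcium (acetylacetonato)hydroxodiiodonitratorhodate(III)

The 1 calcium counter-ion carries a total charge of +2, so each complex ion is 2−.
Ligand charges: 1×nitrato (-1 each), 2×iodo (-1 each), 1×acetylacetonato (-1 each), 1×hydroxo (-1 each); total -5. So Rh + (-5) = 2−, giving Rh = +3.
The complex ion is anionic, so rhodium takes the -ate form rhodate(III).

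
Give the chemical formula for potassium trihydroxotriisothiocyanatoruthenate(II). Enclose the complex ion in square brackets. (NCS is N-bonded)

K4[Ru(NCS)3(OH)3]

Ligands: 3 hydroxo (OH, -1), 3 isothiocyanato (NCS, -1). Ligand charge sum = -6.
With Ru in oxidation state +2, the complex ion is [Ru...]^4−.
Charge balance with potassium (+1) requires 1 complex ion per 4 potassium.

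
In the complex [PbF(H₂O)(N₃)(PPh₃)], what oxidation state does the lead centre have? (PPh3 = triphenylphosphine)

No counter-ion: the bracketed complex is neutral.
Ligand charges: 1×H2O neutral; 1×PPh3 neutral; 1×F = -1; 1×N3 = -1; sum -2.
Pb + (-2) = 0 ⇒ Pb is +2.

+2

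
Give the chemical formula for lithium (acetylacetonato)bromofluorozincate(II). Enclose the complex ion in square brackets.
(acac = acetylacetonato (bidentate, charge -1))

Ligands: 1 bromo (Br, -1), 1 acetylacetonato (acac, -1), 1 fluoro (F, -1). Ligand charge sum = -3.
Charge balance with lithium (+1) requires 1 complex ion per 1 lithium.

Li[Zn(acac)BrF]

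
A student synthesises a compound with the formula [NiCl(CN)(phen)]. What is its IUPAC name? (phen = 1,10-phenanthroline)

chlorocyano(1,10-phenanthroline)nickel(II)

There is no counter-ion, so the complex is neutral overall.
Ligand charges: 1×chloro (-1 each), 1×cyano (-1 each), 1×1,10-phenanthroline (neutral); total -2. So Ni + (-2) = 0, giving Ni = +2.
Ligands are named alphabetically: chloro before cyano before phenanthroline.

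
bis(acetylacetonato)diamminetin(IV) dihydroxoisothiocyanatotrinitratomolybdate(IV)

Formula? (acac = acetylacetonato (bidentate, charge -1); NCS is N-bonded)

Cation [Sn…]: ligand charges -2, Sn(IV) ⇒ ion charge 2+.
Anion [Mo…]: ligand charges -6, Mo(IV) ⇒ ion charge 2−.
One 2+ cation balances one 2− anion.

[Sn(acac)2(NH3)2][Mo(NCS)(NO3)3(OH)2]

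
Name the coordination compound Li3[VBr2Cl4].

The 3 lithium counter-ions carry a total charge of +3, so each complex ion is 3−.
Ligand charges: 2×bromo (-1 each), 4×chloro (-1 each); total -6. So V + (-6) = 3−, giving V = +3.
Ligands are named alphabetically: bromo before chloro.
The complex ion is anionic, so vanadium takes the -ate form vanadate(III).

lithium dibromotetrachlorovanadate(III)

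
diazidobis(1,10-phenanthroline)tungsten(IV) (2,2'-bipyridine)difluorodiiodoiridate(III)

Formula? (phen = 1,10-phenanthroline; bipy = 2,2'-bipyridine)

[W(N3)2(phen)2][Ir(bipy)F2I2]2

Cation [W…]: ligand charges -2, W(IV) ⇒ ion charge 2+.
Anion [Ir…]: ligand charges -4, Ir(III) ⇒ ion charge 1−.
One 2+ cation requires 2 of the 1− anion.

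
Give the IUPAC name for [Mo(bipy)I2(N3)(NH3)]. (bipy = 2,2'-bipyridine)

There is no counter-ion, so the complex is neutral overall.
Ligand charges: 1×2,2'-bipyridine (neutral), 1×azido (-1 each), 1×ammine (neutral), 2×iodo (-1 each); total -3. So Mo + (-3) = 0, giving Mo = +3.
Ligands are named alphabetically: ammine before azido before bipyridine before iodo.

ammineazido(2,2'-bipyridine)diiodomolybdenum(III)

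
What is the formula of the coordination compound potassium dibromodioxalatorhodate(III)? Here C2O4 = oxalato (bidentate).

Ligands: 2 bromo (Br, -1), 2 oxalato (C2O4, -2). Ligand charge sum = -6.
Charge balance with potassium (+1) requires 1 complex ion per 3 potassium.

K3[RhBr2(C2O4)2]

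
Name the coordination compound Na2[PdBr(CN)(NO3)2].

The 2 sodium counter-ions carry a total charge of +2, so each complex ion is 2−.
Ligand charges: 1×bromo (-1 each), 1×cyano (-1 each), 2×nitrato (-1 each); total -4. So Pd + (-4) = 2−, giving Pd = +2.
Ligands are named alphabetically: bromo before cyano before nitrato.
The complex ion is anionic, so palladium takes the -ate form palladate(II).

sodium bromocyanodinitratopalladate(II)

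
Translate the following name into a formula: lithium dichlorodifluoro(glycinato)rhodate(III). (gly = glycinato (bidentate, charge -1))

Ligands: 2 chloro (Cl, -1), 1 glycinato (gly, -1), 2 fluoro (F, -1). Ligand charge sum = -5.
With Rh in oxidation state +3, the complex ion is [Rh...]^2−.
Charge balance with lithium (+1) requires 1 complex ion per 2 lithium.

Li2[RhCl2F2(gly)]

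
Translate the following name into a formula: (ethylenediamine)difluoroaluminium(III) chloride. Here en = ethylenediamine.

[Al(en)F2]Cl

Ligands: 1 ethylenediamine (en, neutral), 2 fluoro (F, -1). Ligand charge sum = -2.
Charge balance with chloride (-1) requires 1 complex ion per 1 chloride.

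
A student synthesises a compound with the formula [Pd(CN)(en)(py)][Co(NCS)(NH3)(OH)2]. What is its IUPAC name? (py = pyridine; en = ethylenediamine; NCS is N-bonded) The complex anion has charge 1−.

The complex anion is given as 1−; its ligand charges sum to -3, so Co = +2.
A 1:1 salt means the cation carries the equal and opposite charge, 1+.
Cation: ligand charges sum to -1; for the ion to be 1+, Pd = +2.

cyano(ethylenediamine)(pyridine)palladium(II) amminedihydroxoisothiocyanatocobaltate(II)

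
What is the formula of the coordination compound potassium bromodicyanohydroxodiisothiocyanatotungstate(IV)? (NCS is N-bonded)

K2[WBr(CN)2(NCS)2(OH)]

Ligands: 2 isothiocyanato (NCS, -1), 1 hydroxo (OH, -1), 2 cyano (CN, -1), 1 bromo (Br, -1). Ligand charge sum = -6.
With W in oxidation state +4, the complex ion is [W...]^2−.
Charge balance with potassium (+1) requires 1 complex ion per 2 potassium.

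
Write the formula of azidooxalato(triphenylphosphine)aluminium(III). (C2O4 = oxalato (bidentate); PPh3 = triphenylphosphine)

[Al(C2O4)(N3)(PPh3)]

Ligands: 1 oxalato (C2O4, -2), 1 azido (N3, -1), 1 triphenylphosphine (PPh3, neutral). Ligand charge sum = -3.
With Al in oxidation state +3, the complex ion is [Al...].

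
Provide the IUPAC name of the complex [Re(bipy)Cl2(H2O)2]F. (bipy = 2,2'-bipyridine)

diaqua(2,2'-bipyridine)dichlororhenium(III) fluoride

The 1 fluoride counter-ion carries a total charge of -1, so each complex ion is 1+.
Ligand charges: 1×2,2'-bipyridine (neutral), 2×chloro (-1 each), 2×aqua (neutral); total -2. So Re + (-2) = 1+, giving Re = +3.
Ligands are named alphabetically: aqua before bipyridine before chloro.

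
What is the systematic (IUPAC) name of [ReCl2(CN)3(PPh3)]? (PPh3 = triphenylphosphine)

There is no counter-ion, so the complex is neutral overall.
Ligand charges: 3×cyano (-1 each), 1×triphenylphosphine (neutral), 2×chloro (-1 each); total -5. So Re + (-5) = 0, giving Re = +5.
Ligands are named alphabetically: chloro before cyano before triphenylphosphine.

dichlorotricyano(triphenylphosphine)rhenium(V)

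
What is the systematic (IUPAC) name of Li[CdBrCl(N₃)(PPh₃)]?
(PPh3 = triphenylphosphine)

lithium azidobromochloro(triphenylphosphine)cadmate(II)

The 1 lithium counter-ion carries a total charge of +1, so each complex ion is 1−.
Ligand charges: 1×chloro (-1 each), 1×azido (-1 each), 1×bromo (-1 each), 1×triphenylphosphine (neutral); total -3. So Cd + (-3) = 1−, giving Cd = +2.
Ligands are named alphabetically: azido before bromo before chloro before triphenylphosphine.
The complex ion is anionic, so cadmium takes the -ate form cadmate(II).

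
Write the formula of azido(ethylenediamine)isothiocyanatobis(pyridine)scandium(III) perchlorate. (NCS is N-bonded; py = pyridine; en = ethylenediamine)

[Sc(en)(N3)(NCS)(py)2]ClO4

Ligands: 1 isothiocyanato (NCS, -1), 1 azido (N3, -1), 2 pyridine (py, neutral), 1 ethylenediamine (en, neutral). Ligand charge sum = -2.
With Sc in oxidation state +3, the complex ion is [Sc...]^1+.
Charge balance with perchlorate (-1) requires 1 complex ion per 1 perchlorate.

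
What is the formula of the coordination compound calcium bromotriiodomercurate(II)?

Ca[HgBrI3]

Ligands: 3 iodo (I, -1), 1 bromo (Br, -1). Ligand charge sum = -4.
With Hg in oxidation state +2, the complex ion is [Hg...]^2−.
Charge balance with calcium (+2) requires 1 complex ion per 1 calcium.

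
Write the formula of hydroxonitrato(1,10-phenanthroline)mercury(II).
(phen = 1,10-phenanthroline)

[Hg(NO3)(OH)(phen)]

Ligands: 1 hydroxo (OH, -1), 1 1,10-phenanthroline (phen, neutral), 1 nitrato (NO3, -1). Ligand charge sum = -2.
With Hg in oxidation state +2, the complex ion is [Hg...].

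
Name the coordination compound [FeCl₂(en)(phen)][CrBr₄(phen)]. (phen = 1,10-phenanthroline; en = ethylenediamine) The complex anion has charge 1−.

dichloro(ethylenediamine)(1,10-phenanthroline)iron(III) tetrabromo(1,10-phenanthroline)chromate(III)

The complex anion is given as 1−; its ligand charges sum to -4, so Cr = +3.
A 1:1 salt means the cation carries the equal and opposite charge, 1+.
Cation: ligand charges sum to -2; for the ion to be 1+, Fe = +3.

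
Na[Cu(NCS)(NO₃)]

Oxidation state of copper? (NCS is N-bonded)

1 sodium outside the brackets (+1 each) → the complex ion is 1−.
Ligand charges: 1×NO3 = -1; 1×NCS = -1; sum -2.
Cu + (-2) = 1− ⇒ Cu is +1.

+1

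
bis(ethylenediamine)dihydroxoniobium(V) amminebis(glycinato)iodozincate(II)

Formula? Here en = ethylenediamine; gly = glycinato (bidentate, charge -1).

Cation [Nb…]: ligand charges -2, Nb(V) ⇒ ion charge 3+.
Anion [Zn…]: ligand charges -3, Zn(II) ⇒ ion charge 1−.

[Nb(en)2(OH)2][Zn(gly)2I(NH3)]3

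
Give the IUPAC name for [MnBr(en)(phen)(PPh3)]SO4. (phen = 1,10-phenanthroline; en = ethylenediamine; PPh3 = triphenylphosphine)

bromo(ethylenediamine)(1,10-phenanthroline)(triphenylphosphine)manganese(III) sulfate

The 1 sulfate counter-ion carries a total charge of -2, so each complex ion is 2+.
Ligand charges: 1×1,10-phenanthroline (neutral), 1×bromo (-1 each), 1×ethylenediamine (neutral), 1×triphenylphosphine (neutral); total -1. So Mn + (-1) = 2+, giving Mn = +3.
Ligands are named alphabetically: bromo before ethylenediamine before phenanthroline before triphenylphosphine.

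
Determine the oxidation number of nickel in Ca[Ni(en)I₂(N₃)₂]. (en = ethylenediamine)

+2

1 calcium outside the brackets (+2 each) → the complex ion is 2−.
Ligand charges: 2×N3 = -2; 1×en neutral; 2×I = -2; sum -4.
Ni + (-4) = 2− ⇒ Ni is +2.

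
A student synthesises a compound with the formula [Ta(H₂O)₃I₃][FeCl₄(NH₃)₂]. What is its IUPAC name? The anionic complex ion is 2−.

Both ions are complex: the cation is named first with the plain metal name, the anion second with the -ate form; each ion's ligands are alphabetised independently.
The complex anion is given as 2−; its ligand charges sum to -4, so Fe = +2.
A 1:1 salt means the cation carries the equal and opposite charge, 2+.
Cation: ligand charges sum to -3; for the ion to be 2+, Ta = +5.

triaquatriiodotantalum(V) diamminetetrachloroferrate(II)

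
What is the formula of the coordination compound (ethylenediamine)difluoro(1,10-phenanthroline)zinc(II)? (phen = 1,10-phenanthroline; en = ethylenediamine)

[Zn(en)F2(phen)]

Ligands: 2 fluoro (F, -1), 1 1,10-phenanthroline (phen, neutral), 1 ethylenediamine (en, neutral). Ligand charge sum = -2.
With Zn in oxidation state +2, the complex ion is [Zn...].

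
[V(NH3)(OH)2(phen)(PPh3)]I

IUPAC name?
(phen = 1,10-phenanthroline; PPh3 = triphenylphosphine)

amminedihydroxo(1,10-phenanthroline)(triphenylphosphine)vanadium(III) iodide

The 1 iodide counter-ion carries a total charge of -1, so each complex ion is 1+.
Ligand charges: 2×hydroxo (-1 each), 1×1,10-phenanthroline (neutral), 1×ammine (neutral), 1×triphenylphosphine (neutral); total -2. So V + (-2) = 1+, giving V = +3.
Ligands are named alphabetically: ammine before hydroxo before phenanthroline before triphenylphosphine.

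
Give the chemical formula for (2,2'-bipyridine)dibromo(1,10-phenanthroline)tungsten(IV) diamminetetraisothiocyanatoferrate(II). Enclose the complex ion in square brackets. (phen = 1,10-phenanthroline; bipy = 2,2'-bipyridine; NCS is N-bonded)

[W(bipy)Br2(phen)][Fe(NCS)4(NH3)2]

Cation [W…]: ligand charges -2, W(IV) ⇒ ion charge 2+.
Anion [Fe…]: ligand charges -4, Fe(II) ⇒ ion charge 2−.
One 2+ cation balances one 2− anion.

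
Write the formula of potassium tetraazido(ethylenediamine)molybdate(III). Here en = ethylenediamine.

Ligands: 1 ethylenediamine (en, neutral), 4 azido (N3, -1). Ligand charge sum = -4.
Charge balance with potassium (+1) requires 1 complex ion per 1 potassium.

K[Mo(en)(N3)4]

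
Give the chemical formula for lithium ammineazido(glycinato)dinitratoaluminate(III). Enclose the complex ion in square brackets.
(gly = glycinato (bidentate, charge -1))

Li[Al(gly)(N3)(NH3)(NO3)2]

Ligands: 1 glycinato (gly, -1), 2 nitrato (NO3, -1), 1 azido (N3, -1), 1 ammine (NH3, neutral). Ligand charge sum = -4.
With Al in oxidation state +3, the complex ion is [Al...]^1−.
Charge balance with lithium (+1) requires 1 complex ion per 1 lithium.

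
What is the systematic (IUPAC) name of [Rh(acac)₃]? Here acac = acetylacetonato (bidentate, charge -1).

There is no counter-ion, so the complex is neutral overall.
Ligand charges: 3×acetylacetonato (-1 each); total -3. So Rh + (-3) = 0, giving Rh = +3.

tris(acetylacetonato)rhodium(III)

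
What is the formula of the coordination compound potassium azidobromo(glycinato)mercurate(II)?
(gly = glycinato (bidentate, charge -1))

Ligands: 1 glycinato (gly, -1), 1 azido (N3, -1), 1 bromo (Br, -1). Ligand charge sum = -3.
With Hg in oxidation state +2, the complex ion is [Hg...]^1−.
Charge balance with potassium (+1) requires 1 complex ion per 1 potassium.

K[HgBr(gly)(N3)]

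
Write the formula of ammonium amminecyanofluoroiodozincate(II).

Ligands: 1 ammine (NH3, neutral), 1 cyano (CN, -1), 1 fluoro (F, -1), 1 iodo (I, -1). Ligand charge sum = -3.
With Zn in oxidation state +2, the complex ion is [Zn...]^1−.
Charge balance with ammonium (+1) requires 1 complex ion per 1 ammonium.

NH4[Zn(CN)FI(NH3)]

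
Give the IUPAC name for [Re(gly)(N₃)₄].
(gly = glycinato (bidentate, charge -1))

tetraazido(glycinato)rhenium(V)

There is no counter-ion, so the complex is neutral overall.
Ligand charges: 4×azido (-1 each), 1×glycinato (-1 each); total -5. So Re + (-5) = 0, giving Re = +5.
Ligands are named alphabetically: azido before glycinato.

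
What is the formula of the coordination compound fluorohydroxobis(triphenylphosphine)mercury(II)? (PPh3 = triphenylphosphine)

Ligands: 2 triphenylphosphine (PPh3, neutral), 1 fluoro (F, -1), 1 hydroxo (OH, -1). Ligand charge sum = -2.
With Hg in oxidation state +2, the complex ion is [Hg...].

[HgF(OH)(PPh3)2]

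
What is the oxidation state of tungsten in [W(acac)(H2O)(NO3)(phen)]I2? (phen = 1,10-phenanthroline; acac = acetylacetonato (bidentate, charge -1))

2 iodide outside the brackets (-1 each) → the complex ion is 2+.
Ligand charges: 1×phen neutral; 1×acac = -1; 1×H2O neutral; 1×NO3 = -1; sum -2.
W + (-2) = 2+ ⇒ W is +4.

+4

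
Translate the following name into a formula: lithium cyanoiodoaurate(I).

Ligands: 1 iodo (I, -1), 1 cyano (CN, -1). Ligand charge sum = -2.
Charge balance with lithium (+1) requires 1 complex ion per 1 lithium.

Li[Au(CN)I]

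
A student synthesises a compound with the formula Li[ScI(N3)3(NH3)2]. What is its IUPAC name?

lithium diamminetriazidoiodoscandate(III)

The 1 lithium counter-ion carries a total charge of +1, so each complex ion is 1−.
Ligand charges: 1×iodo (-1 each), 3×azido (-1 each), 2×ammine (neutral); total -4. So Sc + (-4) = 1−, giving Sc = +3.
Ligands are named alphabetically: ammine before azido before iodo.
The complex ion is anionic, so scandium takes the -ate form scandate(III).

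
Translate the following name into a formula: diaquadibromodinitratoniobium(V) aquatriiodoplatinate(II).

Cation [Nb…]: ligand charges -4, Nb(V) ⇒ ion charge 1+.
Anion [Pt…]: ligand charges -3, Pt(II) ⇒ ion charge 1−.

[NbBr2(H2O)2(NO3)2][Pt(H2O)I3]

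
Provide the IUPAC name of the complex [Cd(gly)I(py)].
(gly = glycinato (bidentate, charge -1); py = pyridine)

There is no counter-ion, so the complex is neutral overall.
Ligand charges: 1×glycinato (-1 each), 1×iodo (-1 each), 1×pyridine (neutral); total -2. So Cd + (-2) = 0, giving Cd = +2.
Ligands are named alphabetically: glycinato before iodo before pyridine.

(glycinato)iodo(pyridine)cadmium(II)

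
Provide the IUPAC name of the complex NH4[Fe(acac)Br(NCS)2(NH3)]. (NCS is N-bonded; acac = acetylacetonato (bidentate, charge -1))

ammonium (acetylacetonato)amminebromodiisothiocyanatoferrate(III)

The 1 ammonium counter-ion carries a total charge of +1, so each complex ion is 1−.
Ligand charges: 2×isothiocyanato (-1 each), 1×acetylacetonato (-1 each), 1×bromo (-1 each), 1×ammine (neutral); total -4. So Fe + (-4) = 1−, giving Fe = +3.
The complex ion is anionic, so iron takes the -ate form ferrate(III).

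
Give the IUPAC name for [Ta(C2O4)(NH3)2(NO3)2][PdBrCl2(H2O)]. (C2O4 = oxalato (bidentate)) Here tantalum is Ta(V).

diamminedinitratooxalatotantalum(V) aquabromodichloropalladate(II)

Ta is given as +5; the cation's ligand charges sum to -4, so the complex cation is 1+.
A 1:1 salt means the anion carries the equal and opposite charge, 1−.
Anion: ligand charges sum to -3; for the ion to be 1−, Pd = +2.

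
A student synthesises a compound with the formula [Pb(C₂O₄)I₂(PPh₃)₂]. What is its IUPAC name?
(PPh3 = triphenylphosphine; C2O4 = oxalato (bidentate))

There is no counter-ion, so the complex is neutral overall.
Ligand charges: 2×iodo (-1 each), 2×triphenylphosphine (neutral), 1×oxalato (-2 each); total -4. So Pb + (-4) = 0, giving Pb = +4.
Ligands are named alphabetically: iodo before oxalato before triphenylphosphine.

diiodooxalatobis(triphenylphosphine)lead(IV)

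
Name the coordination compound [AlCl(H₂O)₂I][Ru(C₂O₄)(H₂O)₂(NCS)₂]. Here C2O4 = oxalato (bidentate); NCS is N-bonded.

Both ions are complex: the cation is named first with the plain metal name, the anion second with the -ate form; each ion's ligands are alphabetised independently.
Aluminium is always +3 in its complexes; the cation's ligand charges sum to -2, so the complex cation is 1+.
A 1:1 salt means the anion carries the equal and opposite charge, 1−.
Anion: ligand charges sum to -4; for the ion to be 1−, Ru = +3.

diaquachloroiodoaluminium(III) diaquadiisothiocyanatooxalatoruthenate(III)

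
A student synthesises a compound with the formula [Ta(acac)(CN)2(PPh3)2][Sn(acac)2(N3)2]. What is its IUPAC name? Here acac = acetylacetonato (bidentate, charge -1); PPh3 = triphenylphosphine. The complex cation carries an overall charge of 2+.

The complex cation is given as 2+; its ligand charges sum to -3, so Ta = +5.
A 1:1 salt means the anion carries the equal and opposite charge, 2−.
Anion: ligand charges sum to -4; for the ion to be 2−, Sn = +2.

(acetylacetonato)dicyanobis(triphenylphosphine)tantalum(V) bis(acetylacetonato)diazidostannate(II)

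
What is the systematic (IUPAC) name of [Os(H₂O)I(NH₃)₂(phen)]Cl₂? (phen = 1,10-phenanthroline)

The 2 chloride counter-ions carry a total charge of -2, so each complex ion is 2+.
Ligand charges: 1×1,10-phenanthroline (neutral), 1×aqua (neutral), 2×ammine (neutral), 1×iodo (-1 each); total -1. So Os + (-1) = 2+, giving Os = +3.
Ligands are named alphabetically: ammine before aqua before iodo before phenanthroline.

diammineaquaiodo(1,10-phenanthroline)osmium(III) chloride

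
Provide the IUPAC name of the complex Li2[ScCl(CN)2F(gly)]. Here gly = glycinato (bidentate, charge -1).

The 2 lithium counter-ions carry a total charge of +2, so each complex ion is 2−.
Ligand charges: 1×glycinato (-1 each), 1×chloro (-1 each), 1×fluoro (-1 each), 2×cyano (-1 each); total -5. So Sc + (-5) = 2−, giving Sc = +3.
Ligands are named alphabetically: chloro before cyano before fluoro before glycinato.
The complex ion is anionic, so scandium takes the -ate form scandate(III).

lithium chlorodicyanofluoro(glycinato)scandate(III)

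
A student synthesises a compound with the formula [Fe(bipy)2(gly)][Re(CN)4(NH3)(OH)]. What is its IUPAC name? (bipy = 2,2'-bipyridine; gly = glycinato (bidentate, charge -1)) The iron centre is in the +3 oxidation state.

bis(2,2'-bipyridine)(glycinato)iron(III) amminetetracyanohydroxorhenate(III)

Fe is given as +3; the cation's ligand charges sum to -1, so the complex cation is 2+.
A 1:1 salt means the anion carries the equal and opposite charge, 2−.
Anion: ligand charges sum to -5; for the ion to be 2−, Re = +3.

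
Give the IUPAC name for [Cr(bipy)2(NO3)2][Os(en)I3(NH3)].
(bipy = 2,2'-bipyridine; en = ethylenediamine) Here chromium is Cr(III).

Cr is given as +3; the cation's ligand charges sum to -2, so the complex cation is 1+.
A 1:1 salt means the anion carries the equal and opposite charge, 1−.
Anion: ligand charges sum to -3; for the ion to be 1−, Os = +2.

bis(2,2'-bipyridine)dinitratochromium(III) ammine(ethylenediamine)triiodoosmate(II)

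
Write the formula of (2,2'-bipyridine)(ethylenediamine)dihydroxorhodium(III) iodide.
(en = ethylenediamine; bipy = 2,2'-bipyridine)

Ligands: 2 hydroxo (OH, -1), 1 ethylenediamine (en, neutral), 1 2,2'-bipyridine (bipy, neutral). Ligand charge sum = -2.
Charge balance with iodide (-1) requires 1 complex ion per 1 iodide.

[Rh(bipy)(en)(OH)2]I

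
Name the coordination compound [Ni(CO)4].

tetracarbonylnickel(0)

There is no counter-ion, so the complex is neutral overall.
Ligand charges: 4×carbonyl (neutral); total 0. So Ni + (0) = 0, giving Ni = 0.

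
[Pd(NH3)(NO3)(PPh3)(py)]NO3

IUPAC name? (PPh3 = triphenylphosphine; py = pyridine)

amminenitrato(pyridine)(triphenylphosphine)palladium(II) nitrate

The 1 nitrate counter-ion carries a total charge of -1, so each complex ion is 1+.
Ligand charges: 1×ammine (neutral), 1×triphenylphosphine (neutral), 1×pyridine (neutral), 1×nitrato (-1 each); total -1. So Pd + (-1) = 1+, giving Pd = +2.
Ligands are named alphabetically: ammine before nitrato before pyridine before triphenylphosphine.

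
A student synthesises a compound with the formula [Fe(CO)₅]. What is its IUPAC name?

There is no counter-ion, so the complex is neutral overall.
Ligand charges: 5×carbonyl (neutral); total 0. So Fe + (0) = 0, giving Fe = 0.

pentacarbonyliron(0)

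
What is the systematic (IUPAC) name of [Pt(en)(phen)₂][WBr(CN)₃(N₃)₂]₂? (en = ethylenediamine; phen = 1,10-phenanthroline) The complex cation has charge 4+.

(ethylenediamine)bis(1,10-phenanthroline)platinum(IV) diazidobromotricyanotungstate(IV)

Both ions are complex: the cation is named first with the plain metal name, the anion second with the -ate form; each ion's ligands are alphabetised independently.
The complex cation is given as 4+; its ligand charges sum to 0, so Pt = +4.
With 2 anions per cation, each anion must be 4/2 = 2−.
Anion: ligand charges sum to -6; for the ion to be 2−, W = +4.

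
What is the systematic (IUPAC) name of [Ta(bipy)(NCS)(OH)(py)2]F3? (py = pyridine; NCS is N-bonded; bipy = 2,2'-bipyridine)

(2,2'-bipyridine)hydroxoisothiocyanatobis(pyridine)tantalum(V) fluoride

The 3 fluoride counter-ions carry a total charge of -3, so each complex ion is 3+.
Ligand charges: 2×pyridine (neutral), 1×isothiocyanato (-1 each), 1×2,2'-bipyridine (neutral), 1×hydroxo (-1 each); total -2. So Ta + (-2) = 3+, giving Ta = +5.
Ligands are named alphabetically: bipyridine before hydroxo before isothiocyanato before pyridine.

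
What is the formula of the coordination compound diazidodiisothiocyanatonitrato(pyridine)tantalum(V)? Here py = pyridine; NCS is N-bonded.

[Ta(N3)2(NCS)2(NO3)(py)]

Ligands: 1 pyridine (py, neutral), 2 azido (N3, -1), 2 isothiocyanato (NCS, -1), 1 nitrato (NO3, -1). Ligand charge sum = -5.
With Ta in oxidation state +5, the complex ion is [Ta...].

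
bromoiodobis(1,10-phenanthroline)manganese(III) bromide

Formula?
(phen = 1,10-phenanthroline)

Ligands: 1 iodo (I, -1), 1 bromo (Br, -1), 2 1,10-phenanthroline (phen, neutral). Ligand charge sum = -2.
With Mn in oxidation state +3, the complex ion is [Mn...]^1+.
Charge balance with bromide (-1) requires 1 complex ion per 1 bromide.

[MnBrI(phen)2]Br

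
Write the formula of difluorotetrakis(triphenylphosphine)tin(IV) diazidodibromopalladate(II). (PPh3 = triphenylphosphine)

[SnF2(PPh3)4][PdBr2(N3)2]

Cation [Sn…]: ligand charges -2, Sn(IV) ⇒ ion charge 2+.
Anion [Pd…]: ligand charges -4, Pd(II) ⇒ ion charge 2−.
One 2+ cation balances one 2− anion.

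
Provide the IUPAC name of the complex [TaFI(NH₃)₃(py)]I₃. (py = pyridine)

The 3 iodide counter-ions carry a total charge of -3, so each complex ion is 3+.
Ligand charges: 1×pyridine (neutral), 3×ammine (neutral), 1×iodo (-1 each), 1×fluoro (-1 each); total -2. So Ta + (-2) = 3+, giving Ta = +5.
Ligands are named alphabetically: ammine before fluoro before iodo before pyridine.

triamminefluoroiodo(pyridine)tantalum(V) iodide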